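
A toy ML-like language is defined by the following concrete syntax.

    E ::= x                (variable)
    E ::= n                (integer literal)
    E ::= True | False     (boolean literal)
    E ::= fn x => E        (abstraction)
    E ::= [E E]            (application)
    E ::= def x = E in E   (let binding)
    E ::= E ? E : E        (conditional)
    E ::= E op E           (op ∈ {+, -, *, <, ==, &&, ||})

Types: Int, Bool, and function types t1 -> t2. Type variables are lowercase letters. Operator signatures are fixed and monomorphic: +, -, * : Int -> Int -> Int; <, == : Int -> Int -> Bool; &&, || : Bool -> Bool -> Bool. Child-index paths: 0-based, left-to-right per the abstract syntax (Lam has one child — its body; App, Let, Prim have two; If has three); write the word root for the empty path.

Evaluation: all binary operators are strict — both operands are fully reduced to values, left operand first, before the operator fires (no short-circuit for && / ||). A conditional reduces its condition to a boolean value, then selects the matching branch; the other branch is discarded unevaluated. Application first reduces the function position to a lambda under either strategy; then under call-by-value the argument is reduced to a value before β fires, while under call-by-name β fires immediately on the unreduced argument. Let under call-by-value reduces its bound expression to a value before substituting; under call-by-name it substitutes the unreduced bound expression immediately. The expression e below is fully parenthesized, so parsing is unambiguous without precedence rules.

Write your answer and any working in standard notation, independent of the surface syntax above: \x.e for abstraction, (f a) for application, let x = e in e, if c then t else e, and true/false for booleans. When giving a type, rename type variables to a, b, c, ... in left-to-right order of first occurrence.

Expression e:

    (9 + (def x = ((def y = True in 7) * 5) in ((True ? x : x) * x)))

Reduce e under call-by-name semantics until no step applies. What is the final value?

Answer: 1234

Derivation:
step 0: (9 + (let x = ((let y = true in 7) * 5) in ((if true then x else x) * x)))
step 1: [let@1] (9 + ((if true then ((let y = true in 7) * 5) else ((let y = true in 7) * 5)) * ((let y = true in 7) * 5)))
step 2: [if@1.0] (9 + (((let y = true in 7) * 5) * ((let y = true in 7) * 5)))
step 3: [let@1.0.0] (9 + ((7 * 5) * ((let y = true in 7) * 5)))
step 4: [delta@1.0] (9 + (35 * ((let y = true in 7) * 5)))
step 5: [let@1.1.0] (9 + (35 * (7 * 5)))
step 6: [delta@1.1] (9 + (35 * 35))
step 7: [delta@1] (9 + 1225)
step 8: [delta@root] 1234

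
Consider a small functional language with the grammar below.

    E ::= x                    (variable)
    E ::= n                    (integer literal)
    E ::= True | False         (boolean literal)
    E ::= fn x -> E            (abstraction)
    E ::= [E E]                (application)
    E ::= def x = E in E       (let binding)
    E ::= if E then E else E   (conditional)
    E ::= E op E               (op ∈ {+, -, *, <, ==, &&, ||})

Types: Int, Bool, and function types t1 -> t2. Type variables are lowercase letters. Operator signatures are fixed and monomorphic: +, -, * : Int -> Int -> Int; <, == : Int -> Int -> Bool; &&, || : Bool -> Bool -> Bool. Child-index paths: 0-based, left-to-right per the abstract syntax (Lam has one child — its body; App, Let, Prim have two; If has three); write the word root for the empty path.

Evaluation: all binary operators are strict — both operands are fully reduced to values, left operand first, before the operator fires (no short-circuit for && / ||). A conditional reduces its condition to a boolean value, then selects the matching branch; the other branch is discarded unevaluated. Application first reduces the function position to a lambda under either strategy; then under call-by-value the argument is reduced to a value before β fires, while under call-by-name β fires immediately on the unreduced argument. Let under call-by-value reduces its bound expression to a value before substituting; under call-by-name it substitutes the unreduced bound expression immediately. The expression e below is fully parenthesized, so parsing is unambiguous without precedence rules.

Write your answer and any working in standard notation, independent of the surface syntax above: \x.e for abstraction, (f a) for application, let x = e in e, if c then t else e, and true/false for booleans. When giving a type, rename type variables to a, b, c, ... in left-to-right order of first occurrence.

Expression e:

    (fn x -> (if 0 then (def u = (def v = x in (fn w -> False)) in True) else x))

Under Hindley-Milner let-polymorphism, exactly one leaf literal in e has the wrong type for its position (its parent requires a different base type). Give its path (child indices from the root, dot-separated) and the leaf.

Answer: 0.0 : 0

Trace:
  unify Int ~ Bool
  FAIL: mismatch Int ~ Bool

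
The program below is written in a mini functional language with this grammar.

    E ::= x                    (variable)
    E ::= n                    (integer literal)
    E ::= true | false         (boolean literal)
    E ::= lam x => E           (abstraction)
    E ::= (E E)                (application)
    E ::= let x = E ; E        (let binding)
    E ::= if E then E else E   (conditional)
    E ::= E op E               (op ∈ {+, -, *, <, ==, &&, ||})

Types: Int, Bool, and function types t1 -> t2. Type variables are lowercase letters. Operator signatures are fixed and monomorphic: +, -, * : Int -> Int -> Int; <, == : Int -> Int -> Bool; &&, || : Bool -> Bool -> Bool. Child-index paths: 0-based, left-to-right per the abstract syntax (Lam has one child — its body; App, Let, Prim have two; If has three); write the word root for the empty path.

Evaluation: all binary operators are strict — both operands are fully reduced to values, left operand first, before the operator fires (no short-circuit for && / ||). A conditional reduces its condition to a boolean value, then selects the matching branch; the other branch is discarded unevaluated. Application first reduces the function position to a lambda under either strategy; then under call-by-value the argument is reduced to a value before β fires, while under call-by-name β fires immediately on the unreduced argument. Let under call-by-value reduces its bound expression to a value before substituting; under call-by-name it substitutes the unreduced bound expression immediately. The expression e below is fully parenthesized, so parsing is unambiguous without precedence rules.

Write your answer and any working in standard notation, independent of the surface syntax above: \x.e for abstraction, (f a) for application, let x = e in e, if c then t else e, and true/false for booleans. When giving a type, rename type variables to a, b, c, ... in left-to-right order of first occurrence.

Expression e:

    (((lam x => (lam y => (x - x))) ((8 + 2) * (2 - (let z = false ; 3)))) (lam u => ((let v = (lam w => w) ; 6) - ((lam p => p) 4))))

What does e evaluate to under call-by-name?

Trace:
step 0: (((\x.(\y.(x - x))) ((8 + 2) * (2 - (let z = false in 3)))) (\u.((let v = (\w.w) in 6) - ((\p.p) 4))))
step 1: [beta@0] ((\y.(((8 + 2) * (2 - (let z = false in 3))) - ((8 + 2) * (2 - (let z = false in 3))))) (\u.((let v = (\w.w) in 6) - ((\p.p) 4))))
step 2: [beta@root] (((8 + 2) * (2 - (let z = false in 3))) - ((8 + 2) * (2 - (let z = false in 3))))
step 3: [delta@0.0] ((10 * (2 - (let z = false in 3))) - ((8 + 2) * (2 - (let z = false in 3))))
step 4: [let@0.1.1] ((10 * (2 - 3)) - ((8 + 2) * (2 - (let z = false in 3))))
step 5: [delta@0.1] ((10 * -1) - ((8 + 2) * (2 - (let z = false in 3))))
step 6: [delta@0] (-10 - ((8 + 2) * (2 - (let z = false in 3))))
step 7: [delta@1.0] (-10 - (10 * (2 - (let z = false in 3))))
step 8: [let@1.1.1] (-10 - (10 * (2 - 3)))
step 9: [delta@1.1] (-10 - (10 * -1))
step 10: [delta@1] (-10 - -10)
step 11: [delta@root] 0

Answer: 0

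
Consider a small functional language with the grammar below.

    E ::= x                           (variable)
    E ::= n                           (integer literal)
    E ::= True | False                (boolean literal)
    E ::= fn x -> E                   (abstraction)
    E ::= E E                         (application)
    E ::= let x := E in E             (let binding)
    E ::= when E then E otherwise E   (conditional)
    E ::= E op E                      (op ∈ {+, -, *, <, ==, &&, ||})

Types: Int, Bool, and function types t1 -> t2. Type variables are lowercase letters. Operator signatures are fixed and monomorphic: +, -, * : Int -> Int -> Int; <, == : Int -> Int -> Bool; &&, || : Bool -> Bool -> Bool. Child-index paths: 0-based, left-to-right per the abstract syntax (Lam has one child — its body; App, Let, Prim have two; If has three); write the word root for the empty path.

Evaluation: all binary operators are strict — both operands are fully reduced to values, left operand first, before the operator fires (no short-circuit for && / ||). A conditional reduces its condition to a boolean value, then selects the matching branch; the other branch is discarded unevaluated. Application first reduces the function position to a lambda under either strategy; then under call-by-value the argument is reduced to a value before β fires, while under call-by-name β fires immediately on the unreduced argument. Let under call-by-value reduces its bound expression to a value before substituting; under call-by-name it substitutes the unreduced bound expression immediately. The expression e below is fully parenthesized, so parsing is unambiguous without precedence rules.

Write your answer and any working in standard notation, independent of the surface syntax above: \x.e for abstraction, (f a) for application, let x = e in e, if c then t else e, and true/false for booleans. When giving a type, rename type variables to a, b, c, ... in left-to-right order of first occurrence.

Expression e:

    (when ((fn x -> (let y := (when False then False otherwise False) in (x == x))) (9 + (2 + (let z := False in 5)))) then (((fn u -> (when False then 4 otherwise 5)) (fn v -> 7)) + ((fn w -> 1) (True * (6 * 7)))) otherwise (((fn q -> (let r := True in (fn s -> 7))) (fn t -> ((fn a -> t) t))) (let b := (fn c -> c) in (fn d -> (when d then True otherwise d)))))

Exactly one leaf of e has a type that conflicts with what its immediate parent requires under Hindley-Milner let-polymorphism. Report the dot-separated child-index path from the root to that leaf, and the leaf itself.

Derivation:
  unify Bool ~ Bool
  unify Bool ~ Bool
let y : Bool
x : a
  unify a ~ Int
x : Int
  unify Int ~ Int
\x._ : Int -> Bool
  unify Int ~ Int
  unify Int ~ Int
let z : Bool
  unify Int ~ Int
  unify Int ~ Int
  unify Int -> Bool ~ Int -> b
  unify Int ~ Int
  unify Bool ~ b
_ _ : Bool
  unify Bool ~ Bool
  unify Bool ~ Bool
  unify Int ~ Int
\u._ : c -> Int
\v._ : d -> Int
  unify c -> Int ~ (d -> Int) -> e
  unify c ~ d -> Int
  unify Int ~ e
_ _ : Int
  unify Int ~ Int
\w._ : f -> Int
  unify Bool ~ Int
  FAIL: mismatch Bool ~ Int

Answer: 1.1.1.0 : true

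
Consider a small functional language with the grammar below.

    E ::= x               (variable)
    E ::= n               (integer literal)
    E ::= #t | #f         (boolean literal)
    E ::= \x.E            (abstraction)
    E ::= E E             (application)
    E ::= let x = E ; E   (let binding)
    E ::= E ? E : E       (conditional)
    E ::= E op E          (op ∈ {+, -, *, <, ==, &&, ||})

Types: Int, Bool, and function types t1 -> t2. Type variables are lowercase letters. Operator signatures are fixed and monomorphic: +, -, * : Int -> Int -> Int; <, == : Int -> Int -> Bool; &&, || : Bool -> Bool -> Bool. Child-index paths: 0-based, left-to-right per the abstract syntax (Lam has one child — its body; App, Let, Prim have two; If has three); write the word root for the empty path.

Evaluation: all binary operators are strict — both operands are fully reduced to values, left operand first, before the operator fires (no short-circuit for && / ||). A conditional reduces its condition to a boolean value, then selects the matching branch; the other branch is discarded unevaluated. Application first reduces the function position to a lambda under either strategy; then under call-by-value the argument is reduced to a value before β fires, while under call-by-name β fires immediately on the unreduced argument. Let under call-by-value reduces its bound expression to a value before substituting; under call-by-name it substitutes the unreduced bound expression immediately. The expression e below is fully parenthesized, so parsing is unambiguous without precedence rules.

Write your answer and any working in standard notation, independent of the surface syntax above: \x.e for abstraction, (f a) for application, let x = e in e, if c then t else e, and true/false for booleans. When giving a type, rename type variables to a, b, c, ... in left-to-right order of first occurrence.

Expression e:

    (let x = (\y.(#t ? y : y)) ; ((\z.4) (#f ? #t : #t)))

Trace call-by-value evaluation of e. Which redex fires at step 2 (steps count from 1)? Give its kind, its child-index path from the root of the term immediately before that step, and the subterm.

Working:
step 0: (let x = (\y.(if true then y else y)) in ((\z.4) (if false then true else true)))
step 1: [let@root] ((\z.4) (if false then true else true))
step 2: [if@1] ((\z.4) true)

Answer: if at 1 : (if false then true else true)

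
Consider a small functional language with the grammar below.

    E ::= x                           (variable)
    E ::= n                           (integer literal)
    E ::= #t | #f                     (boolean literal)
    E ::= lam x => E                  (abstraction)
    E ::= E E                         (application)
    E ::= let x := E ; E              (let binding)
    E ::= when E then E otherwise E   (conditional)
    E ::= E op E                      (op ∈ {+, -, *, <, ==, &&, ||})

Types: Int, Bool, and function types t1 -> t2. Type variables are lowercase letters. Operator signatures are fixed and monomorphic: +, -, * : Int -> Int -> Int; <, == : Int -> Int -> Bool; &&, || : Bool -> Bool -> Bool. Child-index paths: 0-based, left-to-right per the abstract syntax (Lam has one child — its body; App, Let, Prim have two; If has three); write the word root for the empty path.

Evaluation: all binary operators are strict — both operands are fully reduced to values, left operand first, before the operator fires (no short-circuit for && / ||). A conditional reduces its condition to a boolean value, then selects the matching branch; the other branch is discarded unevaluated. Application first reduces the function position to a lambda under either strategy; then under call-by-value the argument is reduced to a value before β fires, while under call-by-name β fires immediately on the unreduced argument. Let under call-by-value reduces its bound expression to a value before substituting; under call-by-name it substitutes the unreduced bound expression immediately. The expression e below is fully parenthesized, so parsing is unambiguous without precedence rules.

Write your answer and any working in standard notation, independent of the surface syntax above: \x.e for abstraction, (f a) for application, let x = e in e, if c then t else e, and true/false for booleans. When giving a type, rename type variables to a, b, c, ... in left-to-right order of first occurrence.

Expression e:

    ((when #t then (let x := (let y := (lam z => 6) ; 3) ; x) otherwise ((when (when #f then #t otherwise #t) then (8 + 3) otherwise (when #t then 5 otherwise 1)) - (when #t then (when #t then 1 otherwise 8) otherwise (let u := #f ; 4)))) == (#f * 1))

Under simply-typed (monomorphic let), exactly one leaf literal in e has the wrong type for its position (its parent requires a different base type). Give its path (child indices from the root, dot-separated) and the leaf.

Derivation:
  unify Bool ~ Bool
\z._ : a -> Int
let y : a -> Int
let x : Int
x : Int
  unify Bool ~ Bool
  unify Bool ~ Bool
  unify Bool ~ Bool
  unify Int ~ Int
  unify Int ~ Int
  unify Bool ~ Bool
  unify Int ~ Int
  unify Int ~ Int
  unify Int ~ Int
  unify Bool ~ Bool
  unify Bool ~ Bool
  unify Int ~ Int
let u : Bool
  unify Int ~ Int
  unify Int ~ Int
  unify Int ~ Int
  unify Int ~ Int
  unify Bool ~ Int
  FAIL: mismatch Bool ~ Int

Answer: 1.0 : false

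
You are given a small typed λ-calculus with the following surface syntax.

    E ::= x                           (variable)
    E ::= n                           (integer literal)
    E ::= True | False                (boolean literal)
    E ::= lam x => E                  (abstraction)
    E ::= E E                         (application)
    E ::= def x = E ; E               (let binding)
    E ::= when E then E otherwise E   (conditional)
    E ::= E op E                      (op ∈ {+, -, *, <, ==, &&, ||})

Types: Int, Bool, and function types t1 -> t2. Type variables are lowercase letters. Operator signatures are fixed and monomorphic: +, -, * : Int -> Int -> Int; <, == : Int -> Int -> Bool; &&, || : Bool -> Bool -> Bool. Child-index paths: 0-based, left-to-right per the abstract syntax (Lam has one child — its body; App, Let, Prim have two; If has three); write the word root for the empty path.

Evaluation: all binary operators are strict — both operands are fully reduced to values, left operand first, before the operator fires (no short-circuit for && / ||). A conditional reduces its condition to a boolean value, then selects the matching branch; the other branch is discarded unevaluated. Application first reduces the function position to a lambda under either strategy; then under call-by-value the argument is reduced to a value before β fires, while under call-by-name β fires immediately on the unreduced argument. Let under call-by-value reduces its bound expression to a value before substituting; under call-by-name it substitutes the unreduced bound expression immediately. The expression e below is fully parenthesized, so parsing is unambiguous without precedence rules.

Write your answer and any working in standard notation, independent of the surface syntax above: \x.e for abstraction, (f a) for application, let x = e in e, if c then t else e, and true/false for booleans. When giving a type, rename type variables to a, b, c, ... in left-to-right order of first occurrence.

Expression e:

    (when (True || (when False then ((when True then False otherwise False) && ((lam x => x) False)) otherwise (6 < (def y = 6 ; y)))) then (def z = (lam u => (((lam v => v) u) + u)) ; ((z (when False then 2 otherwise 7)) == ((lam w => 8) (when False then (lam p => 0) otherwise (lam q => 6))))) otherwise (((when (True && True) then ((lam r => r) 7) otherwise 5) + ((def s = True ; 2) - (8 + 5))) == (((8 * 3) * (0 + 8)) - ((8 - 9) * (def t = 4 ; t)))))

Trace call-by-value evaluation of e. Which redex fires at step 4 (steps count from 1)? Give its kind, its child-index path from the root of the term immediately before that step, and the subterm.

Working:
step 0: (if (true || (if false then ((if true then false else false) && ((\x.x) false)) else (6 < (let y = 6 in y)))) then (let z = (\u.(((\v.v) u) + u)) in ((z (if false then 2 else 7)) == ((\w.8) (if false then (\p.0) else (\q.6))))) else (((if (true && true) then ((\r.r) 7) else 5) + ((let s = true in 2) - (8 + 5))) == (((8 * 3) * (0 + 8)) - ((8 - 9) * (let t = 4 in t)))))
step 1: [if@0.1] (if (true || (6 < (let y = 6 in y))) then (let z = (\u.(((\v.v) u) + u)) in ((z (if false then 2 else 7)) == ((\w.8) (if false then (\p.0) else (\q.6))))) else (((if (true && true) then ((\r.r) 7) else 5) + ((let s = true in 2) - (8 + 5))) == (((8 * 3) * (0 + 8)) - ((8 - 9) * (let t = 4 in t)))))
step 2: [let@0.1.1] (if (true || (6 < 6)) then (let z = (\u.(((\v.v) u) + u)) in ((z (if false then 2 else 7)) == ((\w.8) (if false then (\p.0) else (\q.6))))) else (((if (true && true) then ((\r.r) 7) else 5) + ((let s = true in 2) - (8 + 5))) == (((8 * 3) * (0 + 8)) - ((8 - 9) * (let t = 4 in t)))))
step 3: [delta@0.1] (if (true || false) then (let z = (\u.(((\v.v) u) + u)) in ((z (if false then 2 else 7)) == ((\w.8) (if false then (\p.0) else (\q.6))))) else (((if (true && true) then ((\r.r) 7) else 5) + ((let s = true in 2) - (8 + 5))) == (((8 * 3) * (0 + 8)) - ((8 - 9) * (let t = 4 in t)))))
step 4: [delta@0] (if true then (let z = (\u.(((\v.v) u) + u)) in ((z (if false then 2 else 7)) == ((\w.8) (if false then (\p.0) else (\q.6))))) else (((if (true && true) then ((\r.r) 7) else 5) + ((let s = true in 2) - (8 + 5))) == (((8 * 3) * (0 + 8)) - ((8 - 9) * (let t = 4 in t)))))

Answer: delta at 0 : (true || false)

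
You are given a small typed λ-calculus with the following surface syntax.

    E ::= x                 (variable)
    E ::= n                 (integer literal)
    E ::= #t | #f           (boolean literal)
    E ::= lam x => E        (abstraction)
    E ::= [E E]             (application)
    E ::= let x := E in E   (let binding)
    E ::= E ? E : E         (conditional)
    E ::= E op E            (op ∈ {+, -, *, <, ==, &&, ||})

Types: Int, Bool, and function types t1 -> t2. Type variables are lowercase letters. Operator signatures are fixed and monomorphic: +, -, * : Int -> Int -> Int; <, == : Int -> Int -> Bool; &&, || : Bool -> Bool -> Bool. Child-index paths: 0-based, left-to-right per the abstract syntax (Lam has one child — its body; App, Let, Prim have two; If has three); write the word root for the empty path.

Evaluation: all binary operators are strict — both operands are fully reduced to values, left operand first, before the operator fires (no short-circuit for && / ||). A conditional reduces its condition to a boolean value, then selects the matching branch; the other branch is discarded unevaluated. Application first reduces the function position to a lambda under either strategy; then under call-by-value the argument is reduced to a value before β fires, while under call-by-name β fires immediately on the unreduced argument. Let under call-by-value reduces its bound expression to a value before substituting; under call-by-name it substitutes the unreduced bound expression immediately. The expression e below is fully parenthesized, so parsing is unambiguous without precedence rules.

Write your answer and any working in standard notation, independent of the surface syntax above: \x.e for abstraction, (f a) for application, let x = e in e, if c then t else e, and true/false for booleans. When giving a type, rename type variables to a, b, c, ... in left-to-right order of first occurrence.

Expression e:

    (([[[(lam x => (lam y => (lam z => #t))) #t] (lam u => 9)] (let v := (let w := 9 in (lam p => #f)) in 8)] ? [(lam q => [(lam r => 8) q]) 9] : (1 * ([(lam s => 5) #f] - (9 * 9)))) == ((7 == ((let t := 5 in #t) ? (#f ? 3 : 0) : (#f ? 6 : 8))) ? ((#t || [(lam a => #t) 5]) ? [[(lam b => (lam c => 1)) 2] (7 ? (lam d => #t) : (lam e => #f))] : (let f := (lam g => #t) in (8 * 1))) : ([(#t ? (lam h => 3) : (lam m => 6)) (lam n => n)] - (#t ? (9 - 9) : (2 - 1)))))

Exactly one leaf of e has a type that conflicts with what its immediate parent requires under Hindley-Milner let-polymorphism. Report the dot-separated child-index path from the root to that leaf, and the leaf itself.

Answer: 1.1.1.1.0 : 7

Derivation:
\z._ : c -> Bool
\y._ : b -> c -> Bool
\x._ : a -> b -> c -> Bool
  unify a -> b -> c -> Bool ~ Bool -> d
  unify a ~ Bool
  unify b -> c -> Bool ~ d
_ _ : b -> c -> Bool
\u._ : e -> Int
  unify b -> c -> Bool ~ (e -> Int) -> f
  unify b ~ e -> Int
  unify c -> Bool ~ f
_ _ : c -> Bool
let w : Int
\p._ : g -> Bool
let v : forall. g -> Bool
  unify c -> Bool ~ Int -> h
  unify c ~ Int
  unify Bool ~ h
_ _ : Bool
  unify Bool ~ Bool
\r._ : j -> Int
q : i
  unify j -> Int ~ i -> k
  unify j ~ i
  unify Int ~ k
_ _ : Int
\q._ : i -> Int
  unify i -> Int ~ Int -> l
  unify i ~ Int
  unify Int ~ l
_ _ : Int
  unify Int ~ Int
\s._ : m -> Int
  unify m -> Int ~ Bool -> n
  unify m ~ Bool
  unify Int ~ n
_ _ : Int
  unify Int ~ Int
  unify Int ~ Int
  unify Int ~ Int
  unify Int ~ Int
  unify Int ~ Int
  unify Int ~ Int
  unify Int ~ Int
  unify Int ~ Int
let t : Int
  unify Bool ~ Bool
  unify Bool ~ Bool
  unify Int ~ Int
  unify Bool ~ Bool
  unify Int ~ Int
  unify Int ~ Int
  unify Int ~ Int
  unify Bool ~ Bool
  unify Bool ~ Bool
\a._ : o -> Bool
  unify o -> Bool ~ Int -> p
  unify o ~ Int
  unify Bool ~ p
_ _ : Bool
  unify Bool ~ Bool
  unify Bool ~ Bool
\c._ : r -> Int
\b._ : q -> r -> Int
  unify q -> r -> Int ~ Int -> s
  unify q ~ Int
  unify r -> Int ~ s
_ _ : r -> Int
  unify Int ~ Bool
  FAIL: mismatch Int ~ Bool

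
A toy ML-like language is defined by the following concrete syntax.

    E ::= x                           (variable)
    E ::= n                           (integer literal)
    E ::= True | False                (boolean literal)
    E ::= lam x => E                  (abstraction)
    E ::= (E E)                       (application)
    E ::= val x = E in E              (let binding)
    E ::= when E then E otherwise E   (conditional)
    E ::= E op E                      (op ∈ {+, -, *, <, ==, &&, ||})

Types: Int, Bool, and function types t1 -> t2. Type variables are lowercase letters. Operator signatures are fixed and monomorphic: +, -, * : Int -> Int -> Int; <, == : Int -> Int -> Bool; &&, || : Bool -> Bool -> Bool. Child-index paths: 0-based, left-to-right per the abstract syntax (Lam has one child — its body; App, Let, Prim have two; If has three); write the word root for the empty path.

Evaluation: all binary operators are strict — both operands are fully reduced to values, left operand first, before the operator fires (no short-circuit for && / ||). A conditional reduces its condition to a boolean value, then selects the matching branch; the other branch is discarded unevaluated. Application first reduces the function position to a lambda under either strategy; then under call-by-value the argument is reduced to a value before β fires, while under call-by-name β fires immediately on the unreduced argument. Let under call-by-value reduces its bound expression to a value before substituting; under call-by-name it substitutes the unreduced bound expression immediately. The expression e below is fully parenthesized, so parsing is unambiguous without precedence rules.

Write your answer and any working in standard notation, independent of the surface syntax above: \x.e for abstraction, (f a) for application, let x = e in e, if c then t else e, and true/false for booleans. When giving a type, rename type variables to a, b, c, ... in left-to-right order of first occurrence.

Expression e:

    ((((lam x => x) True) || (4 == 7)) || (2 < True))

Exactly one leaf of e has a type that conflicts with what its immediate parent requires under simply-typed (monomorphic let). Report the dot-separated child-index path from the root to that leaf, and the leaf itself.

Answer: 1.1 : true

Trace:
x : a
\x._ : a -> a
  unify a -> a ~ Bool -> b
  unify a ~ Bool
  unify Bool ~ b
_ _ : Bool
  unify Bool ~ Bool
  unify Int ~ Int
  unify Int ~ Int
  unify Bool ~ Bool
  unify Bool ~ Bool
  unify Int ~ Int
  unify Bool ~ Int
  FAIL: mismatch Bool ~ Int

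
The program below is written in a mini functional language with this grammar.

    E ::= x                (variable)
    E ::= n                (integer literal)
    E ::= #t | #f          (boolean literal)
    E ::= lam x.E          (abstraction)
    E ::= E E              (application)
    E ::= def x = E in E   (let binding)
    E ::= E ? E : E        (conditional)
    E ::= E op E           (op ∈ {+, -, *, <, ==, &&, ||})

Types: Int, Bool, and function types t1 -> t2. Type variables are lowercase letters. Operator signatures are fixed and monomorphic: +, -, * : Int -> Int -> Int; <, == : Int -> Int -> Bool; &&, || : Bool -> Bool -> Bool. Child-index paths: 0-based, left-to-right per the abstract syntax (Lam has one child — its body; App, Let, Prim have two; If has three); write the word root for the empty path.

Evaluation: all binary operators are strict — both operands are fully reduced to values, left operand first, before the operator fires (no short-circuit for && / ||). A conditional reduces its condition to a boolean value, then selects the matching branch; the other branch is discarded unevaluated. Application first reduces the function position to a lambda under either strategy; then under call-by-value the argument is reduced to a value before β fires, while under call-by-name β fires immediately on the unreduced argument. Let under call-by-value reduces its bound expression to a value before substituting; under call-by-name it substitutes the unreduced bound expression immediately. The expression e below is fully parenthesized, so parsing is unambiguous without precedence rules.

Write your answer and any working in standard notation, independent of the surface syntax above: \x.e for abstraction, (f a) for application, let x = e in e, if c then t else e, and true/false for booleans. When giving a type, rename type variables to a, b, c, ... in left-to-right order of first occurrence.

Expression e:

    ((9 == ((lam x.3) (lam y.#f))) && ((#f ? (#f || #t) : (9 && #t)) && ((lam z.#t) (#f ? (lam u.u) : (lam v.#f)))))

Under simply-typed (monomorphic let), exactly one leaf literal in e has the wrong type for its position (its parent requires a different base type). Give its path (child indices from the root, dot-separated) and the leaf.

Answer: 1.0.2.0 : 9

Derivation:
  unify Int ~ Int
\x._ : a -> Int
\y._ : b -> Bool
  unify a -> Int ~ (b -> Bool) -> c
  unify a ~ b -> Bool
  unify Int ~ c
_ _ : Int
  unify Int ~ Int
  unify Bool ~ Bool
  unify Bool ~ Bool
  unify Bool ~ Bool
  unify Bool ~ Bool
  unify Int ~ Bool
  FAIL: mismatch Int ~ Bool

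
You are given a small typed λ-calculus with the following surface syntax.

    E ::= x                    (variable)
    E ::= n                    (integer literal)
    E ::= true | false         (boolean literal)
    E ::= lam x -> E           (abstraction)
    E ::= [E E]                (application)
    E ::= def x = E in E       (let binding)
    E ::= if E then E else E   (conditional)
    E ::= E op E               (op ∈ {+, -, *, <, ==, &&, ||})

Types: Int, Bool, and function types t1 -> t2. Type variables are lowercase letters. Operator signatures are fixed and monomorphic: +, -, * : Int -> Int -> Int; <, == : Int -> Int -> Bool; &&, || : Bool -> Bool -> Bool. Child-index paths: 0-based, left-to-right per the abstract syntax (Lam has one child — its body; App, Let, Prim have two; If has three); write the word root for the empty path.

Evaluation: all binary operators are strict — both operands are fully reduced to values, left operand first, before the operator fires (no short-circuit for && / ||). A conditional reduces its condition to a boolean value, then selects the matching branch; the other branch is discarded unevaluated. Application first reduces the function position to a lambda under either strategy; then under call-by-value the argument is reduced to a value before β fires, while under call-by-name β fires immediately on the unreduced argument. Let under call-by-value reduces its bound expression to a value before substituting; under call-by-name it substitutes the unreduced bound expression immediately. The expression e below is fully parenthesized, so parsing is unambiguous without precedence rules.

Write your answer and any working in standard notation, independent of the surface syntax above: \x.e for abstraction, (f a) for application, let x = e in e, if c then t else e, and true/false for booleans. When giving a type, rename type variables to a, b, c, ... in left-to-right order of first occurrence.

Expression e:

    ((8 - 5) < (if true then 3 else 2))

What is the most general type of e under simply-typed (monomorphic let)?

Trace:
  unify Int ~ Int
  unify Int ~ Int
  unify Int ~ Int
  unify Bool ~ Bool
  unify Int ~ Int
  unify Int ~ Int

Answer: Bool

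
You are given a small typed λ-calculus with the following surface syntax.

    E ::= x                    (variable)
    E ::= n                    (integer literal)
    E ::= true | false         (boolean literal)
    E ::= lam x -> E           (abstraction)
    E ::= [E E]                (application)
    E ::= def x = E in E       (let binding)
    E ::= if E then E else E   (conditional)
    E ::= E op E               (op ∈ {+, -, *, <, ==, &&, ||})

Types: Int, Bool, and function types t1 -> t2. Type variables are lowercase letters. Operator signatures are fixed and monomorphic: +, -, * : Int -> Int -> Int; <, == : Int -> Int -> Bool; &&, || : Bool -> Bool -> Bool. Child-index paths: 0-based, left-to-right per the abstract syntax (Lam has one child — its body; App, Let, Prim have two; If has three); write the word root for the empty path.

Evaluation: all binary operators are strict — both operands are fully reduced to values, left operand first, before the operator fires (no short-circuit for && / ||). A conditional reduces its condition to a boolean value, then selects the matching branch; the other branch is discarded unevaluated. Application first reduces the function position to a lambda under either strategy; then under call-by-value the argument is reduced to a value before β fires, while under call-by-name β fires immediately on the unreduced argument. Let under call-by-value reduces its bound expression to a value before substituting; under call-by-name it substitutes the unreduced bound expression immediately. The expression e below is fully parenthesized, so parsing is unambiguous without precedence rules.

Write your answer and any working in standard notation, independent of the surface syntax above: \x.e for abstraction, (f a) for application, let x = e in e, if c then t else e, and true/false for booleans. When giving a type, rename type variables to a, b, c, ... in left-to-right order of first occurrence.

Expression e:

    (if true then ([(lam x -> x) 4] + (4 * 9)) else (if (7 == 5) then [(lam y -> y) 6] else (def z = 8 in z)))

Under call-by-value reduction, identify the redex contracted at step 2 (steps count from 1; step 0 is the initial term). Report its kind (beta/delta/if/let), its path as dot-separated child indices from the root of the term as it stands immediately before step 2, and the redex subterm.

Working:
step 0: (if true then (((\x.x) 4) + (4 * 9)) else (if (7 == 5) then ((\y.y) 6) else (let z = 8 in z)))
step 1: [if@root] (((\x.x) 4) + (4 * 9))
step 2: [beta@0] (4 + (4 * 9))

Answer: beta at 0 : ((\x.x) 4)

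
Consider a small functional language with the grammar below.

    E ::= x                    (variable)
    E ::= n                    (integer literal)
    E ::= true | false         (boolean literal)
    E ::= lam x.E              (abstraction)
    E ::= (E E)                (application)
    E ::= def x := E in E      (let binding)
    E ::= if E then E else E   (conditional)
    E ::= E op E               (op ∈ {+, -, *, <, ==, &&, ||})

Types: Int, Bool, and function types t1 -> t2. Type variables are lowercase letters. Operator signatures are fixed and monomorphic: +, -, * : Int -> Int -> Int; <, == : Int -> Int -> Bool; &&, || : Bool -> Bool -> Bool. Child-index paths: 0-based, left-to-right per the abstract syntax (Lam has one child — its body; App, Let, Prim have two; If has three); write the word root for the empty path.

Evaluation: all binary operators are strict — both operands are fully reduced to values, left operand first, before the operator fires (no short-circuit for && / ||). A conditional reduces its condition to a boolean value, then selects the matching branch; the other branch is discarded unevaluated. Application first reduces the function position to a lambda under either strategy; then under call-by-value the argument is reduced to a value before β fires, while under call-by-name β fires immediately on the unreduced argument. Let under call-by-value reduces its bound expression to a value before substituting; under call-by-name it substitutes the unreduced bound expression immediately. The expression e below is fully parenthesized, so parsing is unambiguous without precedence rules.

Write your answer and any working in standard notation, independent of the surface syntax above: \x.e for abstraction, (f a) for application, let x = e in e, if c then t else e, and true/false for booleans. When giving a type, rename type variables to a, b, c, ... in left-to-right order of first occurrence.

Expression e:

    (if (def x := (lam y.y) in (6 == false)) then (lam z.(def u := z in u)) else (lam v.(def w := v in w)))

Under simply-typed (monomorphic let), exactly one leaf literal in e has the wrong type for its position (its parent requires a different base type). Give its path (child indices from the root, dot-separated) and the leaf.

Working:
y : a
\y._ : a -> a
let x : a -> a
  unify Int ~ Int
  unify Bool ~ Int
  FAIL: mismatch Bool ~ Int

Answer: 0.1.1 : false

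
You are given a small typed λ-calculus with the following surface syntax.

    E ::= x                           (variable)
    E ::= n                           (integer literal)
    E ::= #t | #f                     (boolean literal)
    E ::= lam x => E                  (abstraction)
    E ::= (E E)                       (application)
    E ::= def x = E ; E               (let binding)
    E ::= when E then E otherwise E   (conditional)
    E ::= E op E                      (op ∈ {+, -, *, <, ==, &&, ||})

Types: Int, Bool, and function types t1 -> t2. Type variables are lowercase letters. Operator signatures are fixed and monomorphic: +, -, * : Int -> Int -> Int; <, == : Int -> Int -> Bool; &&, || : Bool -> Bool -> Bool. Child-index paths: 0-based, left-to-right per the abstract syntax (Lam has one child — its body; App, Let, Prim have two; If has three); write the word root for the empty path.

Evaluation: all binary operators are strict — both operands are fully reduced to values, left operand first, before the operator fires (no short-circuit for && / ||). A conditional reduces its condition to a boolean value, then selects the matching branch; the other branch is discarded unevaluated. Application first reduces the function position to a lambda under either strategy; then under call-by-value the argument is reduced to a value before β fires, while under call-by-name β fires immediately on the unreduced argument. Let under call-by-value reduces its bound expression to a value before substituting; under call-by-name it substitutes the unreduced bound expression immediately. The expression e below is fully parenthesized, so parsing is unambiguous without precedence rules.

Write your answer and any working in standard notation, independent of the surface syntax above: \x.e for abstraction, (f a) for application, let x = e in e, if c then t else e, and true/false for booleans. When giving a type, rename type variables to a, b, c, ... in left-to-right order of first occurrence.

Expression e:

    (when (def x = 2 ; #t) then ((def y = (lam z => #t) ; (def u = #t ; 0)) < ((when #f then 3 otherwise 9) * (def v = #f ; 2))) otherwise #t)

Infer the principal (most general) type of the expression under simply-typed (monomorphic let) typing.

Derivation:
let x : Int
  unify Bool ~ Bool
\z._ : a -> Bool
let y : a -> Bool
let u : Bool
  unify Int ~ Int
  unify Bool ~ Bool
  unify Int ~ Int
  unify Int ~ Int
let v : Bool
  unify Int ~ Int
  unify Int ~ Int
  unify Bool ~ Bool

Answer: Bool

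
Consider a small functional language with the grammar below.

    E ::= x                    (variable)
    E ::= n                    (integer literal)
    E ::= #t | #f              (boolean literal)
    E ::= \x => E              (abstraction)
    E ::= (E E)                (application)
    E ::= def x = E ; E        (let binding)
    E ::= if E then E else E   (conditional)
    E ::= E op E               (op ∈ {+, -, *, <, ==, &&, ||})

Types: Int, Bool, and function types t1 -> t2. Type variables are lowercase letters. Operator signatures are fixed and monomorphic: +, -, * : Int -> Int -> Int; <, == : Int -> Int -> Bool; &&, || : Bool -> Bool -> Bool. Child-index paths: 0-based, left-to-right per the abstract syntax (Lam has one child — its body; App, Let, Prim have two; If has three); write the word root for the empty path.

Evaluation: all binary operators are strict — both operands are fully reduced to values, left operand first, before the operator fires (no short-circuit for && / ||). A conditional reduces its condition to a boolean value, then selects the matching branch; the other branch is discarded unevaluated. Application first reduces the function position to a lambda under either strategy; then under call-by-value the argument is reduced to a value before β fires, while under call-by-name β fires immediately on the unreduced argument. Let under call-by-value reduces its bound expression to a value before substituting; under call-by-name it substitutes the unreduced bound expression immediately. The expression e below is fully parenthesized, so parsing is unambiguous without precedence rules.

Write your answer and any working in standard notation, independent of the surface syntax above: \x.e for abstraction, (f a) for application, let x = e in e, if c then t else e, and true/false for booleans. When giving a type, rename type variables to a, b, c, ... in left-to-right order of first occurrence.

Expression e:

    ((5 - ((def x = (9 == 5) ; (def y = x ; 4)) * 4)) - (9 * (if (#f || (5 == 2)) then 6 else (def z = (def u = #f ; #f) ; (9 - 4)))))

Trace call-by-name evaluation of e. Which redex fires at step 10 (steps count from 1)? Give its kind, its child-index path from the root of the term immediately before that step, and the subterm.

Answer: delta at 1 : (9 * 5)

Trace:
step 0: ((5 - ((let x = (9 == 5) in (let y = x in 4)) * 4)) - (9 * (if (false || (5 == 2)) then 6 else (let z = (let u = false in false) in (9 - 4)))))
step 1: [let@0.1.0] ((5 - ((let y = (9 == 5) in 4) * 4)) - (9 * (if (false || (5 == 2)) then 6 else (let z = (let u = false in false) in (9 - 4)))))
step 2: [let@0.1.0] ((5 - (4 * 4)) - (9 * (if (false || (5 == 2)) then 6 else (let z = (let u = false in false) in (9 - 4)))))
step 3: [delta@0.1] ((5 - 16) - (9 * (if (false || (5 == 2)) then 6 else (let z = (let u = false in false) in (9 - 4)))))
step 4: [delta@0] (-11 - (9 * (if (false || (5 == 2)) then 6 else (let z = (let u = false in false) in (9 - 4)))))
step 5: [delta@1.1.0.1] (-11 - (9 * (if (false || false) then 6 else (let z = (let u = false in false) in (9 - 4)))))
step 6: [delta@1.1.0] (-11 - (9 * (if false then 6 else (let z = (let u = false in false) in (9 - 4)))))
step 7: [if@1.1] (-11 - (9 * (let z = (let u = false in false) in (9 - 4))))
step 8: [let@1.1] (-11 - (9 * (9 - 4)))
step 9: [delta@1.1] (-11 - (9 * 5))
step 10: [delta@1] (-11 - 45)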